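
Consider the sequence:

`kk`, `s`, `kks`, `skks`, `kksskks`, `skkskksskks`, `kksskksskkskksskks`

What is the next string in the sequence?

From term 3 onward, concatenate the second-to-last term with the last: kk·s = kks, s·kks = skks, …
Continuing: skkskksskks · kksskksskkskksskks gives term 8.

skkskksskkskksskksskkskksskks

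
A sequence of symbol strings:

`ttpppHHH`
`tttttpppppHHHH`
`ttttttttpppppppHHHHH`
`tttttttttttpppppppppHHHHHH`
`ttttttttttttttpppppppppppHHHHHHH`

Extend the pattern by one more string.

tttttttttttttttttpppppppppppppHHHHHHHH

The n-th term is 3n-1 t's then 2n+1 p's then n+2 H's (n = 1, 2, …).
Setting n = 6 gives 17, 13, 8 characters in each block.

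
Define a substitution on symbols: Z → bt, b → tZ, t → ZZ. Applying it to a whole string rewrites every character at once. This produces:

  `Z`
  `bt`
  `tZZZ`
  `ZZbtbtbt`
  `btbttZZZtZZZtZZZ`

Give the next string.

Replace each of the 16 characters of btbttZZZtZZZtZZZ in place — tZ ZZ tZ ZZ ZZ bt bt bt ZZ bt bt bt ZZ bt bt bt — and concatenate.

tZZZtZZZZZbtbtbtZZbtbtbtZZbtbtbt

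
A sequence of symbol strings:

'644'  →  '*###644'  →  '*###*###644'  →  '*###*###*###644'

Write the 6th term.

Every step adds *### at the front: s(k+1) = *###·s(k).
From *###*###*###644, 2 further steps: *###*###*###644 → *###*###*###*###644 → (answer).

*###*###*###*###*###644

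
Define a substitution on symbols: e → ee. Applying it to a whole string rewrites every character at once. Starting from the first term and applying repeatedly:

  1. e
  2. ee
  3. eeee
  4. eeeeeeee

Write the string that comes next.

eeeeeeeeeeeeeeee

Rewriting each symbol of eeeeeeee: e→ee, e→ee, e→ee, e→ee, e→ee, e→ee, e→ee, e→ee, which concatenates to ee ee ee ee ee ee ee ee.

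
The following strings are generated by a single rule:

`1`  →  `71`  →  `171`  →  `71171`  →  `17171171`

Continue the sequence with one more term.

From term 3 onward, concatenate the second-to-last term with the last: 1·71 = 171, 71·171 = 71171, …
Continuing: 71171 · 17171171 gives term 6.

7117117171171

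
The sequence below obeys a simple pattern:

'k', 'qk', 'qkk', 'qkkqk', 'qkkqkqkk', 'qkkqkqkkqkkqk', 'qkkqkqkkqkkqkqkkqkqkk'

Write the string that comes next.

From term 3 onward, concatenate the last term with the second-to-last: qk·k = qkk, qkk·qk = qkkqk, …
So term 8 is qkkqkqkkqkkqkqkkqkqkk·qkkqkqkkqkkqk.

qkkqkqkkqkkqkqkkqkqkkqkkqkqkkqkkqk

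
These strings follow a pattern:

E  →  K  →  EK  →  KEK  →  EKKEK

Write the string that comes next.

KEKEKKEK

Each term (from the third on) is the two preceding terms concatenated in order: term 3 = E·K = EK.
So term 6 is KEK·EKKEK.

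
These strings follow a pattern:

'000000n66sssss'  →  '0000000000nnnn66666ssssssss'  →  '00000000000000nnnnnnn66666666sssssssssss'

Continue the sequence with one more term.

Each string has the form 0^{4n+2} n^{3n-2} 6^{3n-1} s^{3n+2} (n = 1, 2, …).
For the next term, n = 4, so the run lengths are 18, 10, 11, 14.

000000000000000000nnnnnnnnnn66666666666ssssssssssssss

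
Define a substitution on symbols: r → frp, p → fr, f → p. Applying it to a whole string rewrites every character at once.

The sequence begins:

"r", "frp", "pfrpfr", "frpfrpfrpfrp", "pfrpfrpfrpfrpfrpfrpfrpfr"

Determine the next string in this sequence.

Rewriting the 24 symbols of pfrpfrpfrpfrpfrpfrpfrpfr one by one yields fr p frp fr p frp fr p frp fr p frp fr p frp fr p frp fr p frp fr p frp; concatenated:

frpfrpfrpfrpfrpfrpfrpfrpfrpfrpfrpfrpfrpfrpfrpfrp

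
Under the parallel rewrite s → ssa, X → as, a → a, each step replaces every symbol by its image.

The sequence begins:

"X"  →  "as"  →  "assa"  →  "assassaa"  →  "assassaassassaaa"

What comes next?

assassaassassaaassassaassassaaaa

Replace each of the 16 characters of assassaassassaaa in place — a ssa ssa a ssa ssa a a ssa ssa a ssa ssa a a a — and concatenate.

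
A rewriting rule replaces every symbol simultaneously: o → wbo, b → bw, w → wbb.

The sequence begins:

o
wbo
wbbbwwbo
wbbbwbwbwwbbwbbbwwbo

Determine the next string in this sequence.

wbbbwbwbwwbbbwwbbbwwbbwbbbwbwwbbbwbwbwwbbwbbbwwbo

Applying the rule to each of the 20 symbols of wbbbwbwbwwbbwbbbwwbo gives the pieces wbb bw bw bw wbb bw wbb bw wbb wbb bw bw wbb bw bw bw wbb wbb bw wbo, which concatenate to the answer.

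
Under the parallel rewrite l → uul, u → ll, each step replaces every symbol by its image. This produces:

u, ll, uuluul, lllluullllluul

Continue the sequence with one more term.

φ(lllluullllluul) expands symbol-by-symbol to uul uul uul uul ll ll uul uul uul uul uul ll ll uul; joining the 14 pieces gives the next term.

uuluuluuluullllluuluuluuluuluullllluul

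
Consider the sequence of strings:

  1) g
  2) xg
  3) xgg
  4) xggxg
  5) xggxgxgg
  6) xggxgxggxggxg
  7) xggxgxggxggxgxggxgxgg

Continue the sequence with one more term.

xggxgxggxggxgxggxgxggxggxgxggxggxg

This is a Fibonacci-style word recurrence s(k) = s(k−1)·s(k−2): e.g. xg·g = xgg.
Continuing: xggxgxggxggxgxggxgxgg · xggxgxggxggxg gives term 8.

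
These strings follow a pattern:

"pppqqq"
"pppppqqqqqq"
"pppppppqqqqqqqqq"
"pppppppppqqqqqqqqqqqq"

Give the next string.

pppppppppppqqqqqqqqqqqqqqq

Term n consists of 2n+1 p's, followed by 3n q's (n = 1, 2, …).
Setting n = 5 gives 11, 15 characters in each block.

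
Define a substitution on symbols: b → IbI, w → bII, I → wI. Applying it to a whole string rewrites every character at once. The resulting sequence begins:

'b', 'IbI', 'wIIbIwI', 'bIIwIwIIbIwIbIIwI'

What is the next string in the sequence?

Replace each of the 17 characters of bIIwIwIIbIwIbIIwI in place — IbI wI wI bII wI bII wI wI IbI wI bII wI IbI wI wI bII wI — and concatenate.

IbIwIwIbIIwIbIIwIwIIbIwIbIIwIIbIwIwIbIIwI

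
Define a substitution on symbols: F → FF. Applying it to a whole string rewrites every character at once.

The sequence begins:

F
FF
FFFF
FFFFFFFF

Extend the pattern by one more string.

Expanding FFFFFFFF: F→FF, F→FF, F→FF, F→FF, F→FF, F→FF, F→FF, F→FF. Concatenated: FF FF FF FF FF FF FF FF.

FFFFFFFFFFFFFFFF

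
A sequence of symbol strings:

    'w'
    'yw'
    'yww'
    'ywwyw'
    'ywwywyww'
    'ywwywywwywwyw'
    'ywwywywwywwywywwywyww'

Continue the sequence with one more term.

ywwywywwywwywywwywywwywwywywwywwyw

From term 3 onward, concatenate the last term with the second-to-last: yw·w = yww, yww·yw = ywwyw, …
So term 8 is ywwywywwywwywywwywyww·ywwywywwywwyw.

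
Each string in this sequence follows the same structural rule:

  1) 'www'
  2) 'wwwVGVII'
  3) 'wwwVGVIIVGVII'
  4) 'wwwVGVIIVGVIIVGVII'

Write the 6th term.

Every step adds VGVII to the end: s(k+1) = s(k)·VGVII.
From wwwVGVIIVGVIIVGVII, 2 further steps: wwwVGVIIVGVIIVGVII → wwwVGVIIVGVIIVGVIIVGVII → (answer).

wwwVGVIIVGVIIVGVIIVGVIIVGVII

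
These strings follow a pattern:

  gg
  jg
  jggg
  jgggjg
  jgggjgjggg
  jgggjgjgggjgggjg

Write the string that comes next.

From term 3 onward, concatenate the last term with the second-to-last: jg·gg = jggg, jggg·jg = jgggjg, …
Continuing: jgggjgjgggjgggjg · jgggjgjggg gives term 7.

jgggjgjgggjgggjgjgggjgjggg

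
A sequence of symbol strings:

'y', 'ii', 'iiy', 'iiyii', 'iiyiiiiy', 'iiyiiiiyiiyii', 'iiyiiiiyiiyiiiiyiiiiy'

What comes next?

Each term (from the third on) is the previous term followed by the one before it: term 3 = ii·y = iiy.
Continuing: iiyiiiiyiiyiiiiyiiiiy · iiyiiiiyiiyii gives term 8.

iiyiiiiyiiyiiiiyiiiiyiiyiiiiyiiyii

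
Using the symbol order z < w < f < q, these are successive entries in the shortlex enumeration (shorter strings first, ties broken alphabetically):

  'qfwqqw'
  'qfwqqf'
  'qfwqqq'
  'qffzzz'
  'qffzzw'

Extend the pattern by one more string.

Treat qffzzw as a base-4 numeral over the given alphabet and add one, carrying through any trailing q's.

qffzzf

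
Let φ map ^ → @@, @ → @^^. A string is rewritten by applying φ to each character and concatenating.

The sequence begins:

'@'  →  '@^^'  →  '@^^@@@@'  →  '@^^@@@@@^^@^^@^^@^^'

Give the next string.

φ(@^^@@@@@^^@^^@^^@^^) expands symbol-by-symbol to @^^ @@ @@ @^^ @^^ @^^ @^^ @^^ @@ @@ @^^ @@ @@ @^^ @@ @@ @^^ @@ @@; joining the 19 pieces gives the next term.

@^^@@@@@^^@^^@^^@^^@^^@@@@@^^@@@@@^^@@@@@^^@@@@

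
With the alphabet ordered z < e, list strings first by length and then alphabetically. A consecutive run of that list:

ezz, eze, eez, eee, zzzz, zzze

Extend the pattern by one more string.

Treat zzze as a base-2 numeral over the given alphabet and add one, carrying through any trailing e's.

zzez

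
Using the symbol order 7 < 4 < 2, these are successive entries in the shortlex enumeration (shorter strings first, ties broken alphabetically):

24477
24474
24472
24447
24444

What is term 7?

Continuing the enumeration 2 steps past 24444: 24444 → 24442 → (answer).

24427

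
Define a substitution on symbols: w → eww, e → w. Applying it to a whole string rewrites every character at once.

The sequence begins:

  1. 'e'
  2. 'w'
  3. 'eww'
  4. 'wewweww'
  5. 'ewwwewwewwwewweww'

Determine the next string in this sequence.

wewwewwewwwewwewwwewwewwewwwewwewwwewweww

φ(ewwwewwewwwewweww) expands symbol-by-symbol to w eww eww eww w eww eww w eww eww eww w eww eww w eww eww; joining the 17 pieces gives the next term.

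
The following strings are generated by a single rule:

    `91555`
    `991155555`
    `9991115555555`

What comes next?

99991111555555555

Reading off run lengths: 9 runs 1, 2, 3; 1 runs 1, 2, 3; 5 runs 3, 5, 7 — each is linear in n (n = 1, 2, …).
For the next term, n = 4, so the run lengths are 4, 4, 9.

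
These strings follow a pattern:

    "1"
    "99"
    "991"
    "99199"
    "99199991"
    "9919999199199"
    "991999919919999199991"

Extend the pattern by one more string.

9919999199199991999919919999199199

From term 3 onward, concatenate the last term with the second-to-last: 99·1 = 991, 991·99 = 99199, …
Continuing: 991999919919999199991 · 9919999199199 gives term 8.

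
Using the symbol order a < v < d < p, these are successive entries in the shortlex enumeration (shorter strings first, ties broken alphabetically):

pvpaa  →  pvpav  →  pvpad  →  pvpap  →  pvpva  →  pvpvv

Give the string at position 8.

pvpvp

Advancing 2 positions from pvpvv through pvpvv → pvpvd reaches term 8.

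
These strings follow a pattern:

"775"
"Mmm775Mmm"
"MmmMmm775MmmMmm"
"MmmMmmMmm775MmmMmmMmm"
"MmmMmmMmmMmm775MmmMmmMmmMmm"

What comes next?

Every step adds Mmm to the front and Mmm to the end of the previous string.
Applying this once more to MmmMmmMmmMmm775MmmMmmMmmMmm:

MmmMmmMmmMmmMmm775MmmMmmMmmMmmMmm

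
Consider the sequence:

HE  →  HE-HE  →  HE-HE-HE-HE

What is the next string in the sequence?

s(k+1) = s(k)·-·s(k) — each term doubles the last with '-' between the halves.
Doubling HE-HE-HE-HE with '-' between the halves:

HE-HE-HE-HE-HE-HE-HE-HE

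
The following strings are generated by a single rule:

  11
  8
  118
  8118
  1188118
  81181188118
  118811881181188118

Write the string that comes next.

From term 3 onward, concatenate the second-to-last term with the last: 11·8 = 118, 8·118 = 8118, …
The next term joins 81181188118 and 118811881181188118.

81181188118118811881181188118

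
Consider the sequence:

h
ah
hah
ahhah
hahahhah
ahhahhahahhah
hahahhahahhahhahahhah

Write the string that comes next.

ahhahhahahhahhahahhahahhahhahahhah

From term 3 onward, concatenate the second-to-last term with the last: h·ah = hah, ah·hah = ahhah, …
So term 8 is ahhahhahahhah·hahahhahahhahhahahhah.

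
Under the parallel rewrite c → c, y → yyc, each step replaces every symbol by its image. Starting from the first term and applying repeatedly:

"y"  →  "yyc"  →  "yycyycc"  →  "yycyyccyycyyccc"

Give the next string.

Rewriting the 15 symbols of yycyyccyycyyccc one by one yields yyc yyc c yyc yyc c c yyc yyc c yyc yyc c c c; concatenated:

yycyyccyycyycccyycyyccyycyycccc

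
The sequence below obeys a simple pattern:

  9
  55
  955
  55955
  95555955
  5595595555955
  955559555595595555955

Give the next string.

5595595555955955559555595595555955

Each term (from the third on) is the two preceding terms concatenated in order: term 3 = 9·55 = 955.
Continuing: 5595595555955 · 955559555595595555955 gives term 8.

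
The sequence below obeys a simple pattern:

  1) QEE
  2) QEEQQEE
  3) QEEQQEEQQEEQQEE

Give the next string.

Each string is two copies of the previous one joined by 'Q'.
Doubling QEEQQEEQQEEQQEE with 'Q' between the halves:

QEEQQEEQQEEQQEEQQEEQQEEQQEEQQEE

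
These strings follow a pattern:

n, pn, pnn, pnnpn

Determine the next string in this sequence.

pnnpnpnn

This is a Fibonacci-style word recurrence s(k) = s(k−1)·s(k−2): e.g. pn·n = pnn.
So term 5 is pnnpn·pnn.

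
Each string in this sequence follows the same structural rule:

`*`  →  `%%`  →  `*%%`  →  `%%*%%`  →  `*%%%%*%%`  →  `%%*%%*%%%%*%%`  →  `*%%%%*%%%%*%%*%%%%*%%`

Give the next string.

%%*%%*%%%%*%%*%%%%*%%%%*%%*%%%%*%%

Each term (from the third on) is the two preceding terms concatenated in order: term 3 = *·%% = *%%.
Continuing: %%*%%*%%%%*%% · *%%%%*%%%%*%%*%%%%*%% gives term 8.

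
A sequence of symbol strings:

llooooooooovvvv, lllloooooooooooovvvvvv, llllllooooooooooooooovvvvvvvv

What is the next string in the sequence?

lllllllloooooooooooooooooovvvvvvvvvv

The n-th term is 2n-2 l's then 3n+3 o's then 2n v's, where the shown terms are n = 2, 3, 4.
At n = 5 the blocks have lengths 8, 18, 10.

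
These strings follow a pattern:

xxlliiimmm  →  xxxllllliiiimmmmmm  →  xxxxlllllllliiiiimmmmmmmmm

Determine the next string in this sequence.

xxxxxllllllllllliiiiiimmmmmmmmmmmm

Term n consists of n+1 x's, followed by 3n-1 l's, followed by n+2 i's, followed by 3n m's (n = 1, 2, …).
At n = 4 the blocks have lengths 5, 11, 6, 12.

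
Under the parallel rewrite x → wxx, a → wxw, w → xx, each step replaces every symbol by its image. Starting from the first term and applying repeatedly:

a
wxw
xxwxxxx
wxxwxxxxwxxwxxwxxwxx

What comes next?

xxwxxwxxxxwxxwxxwxxwxxxxwxxwxxxxwxxwxxxxwxxwxxxxwxxwxx

Applying the rule to each of the 20 symbols of wxxwxxxxwxxwxxwxxwxx gives the pieces xx wxx wxx xx wxx wxx wxx wxx xx wxx wxx xx wxx wxx xx wxx wxx xx wxx wxx, which concatenate to the answer.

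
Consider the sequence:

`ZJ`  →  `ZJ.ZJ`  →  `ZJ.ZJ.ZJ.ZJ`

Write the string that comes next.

Every step duplicates the string with '.' between the halves.
Doubling ZJ.ZJ.ZJ.ZJ with '.' between the halves:

ZJ.ZJ.ZJ.ZJ.ZJ.ZJ.ZJ.ZJ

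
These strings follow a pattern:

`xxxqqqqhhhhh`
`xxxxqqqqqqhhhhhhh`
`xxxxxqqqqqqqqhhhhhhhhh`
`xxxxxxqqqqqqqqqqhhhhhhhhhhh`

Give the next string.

Each string has the form x^{n+1} q^{2n} h^{2n+1}, where the shown terms are n = 2, 3, 4, 5.
Setting n = 6 gives 7, 12, 13 characters in each block.

xxxxxxxqqqqqqqqqqqqhhhhhhhhhhhhh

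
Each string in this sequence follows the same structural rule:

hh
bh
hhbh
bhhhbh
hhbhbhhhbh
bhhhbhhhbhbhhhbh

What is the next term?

From term 3 onward, concatenate the second-to-last term with the last: hh·bh = hhbh, bh·hhbh = bhhhbh, …
Continuing: hhbhbhhhbh · bhhhbhhhbhbhhhbh gives term 7.

hhbhbhhhbhbhhhbhhhbhbhhhbh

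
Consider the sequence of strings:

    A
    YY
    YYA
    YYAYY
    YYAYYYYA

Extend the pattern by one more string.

YYAYYYYAYYAYY

Each term (from the third on) is the previous term followed by the one before it: term 3 = YY·A = YYA.
The next term joins YYAYYYYA and YYAYY.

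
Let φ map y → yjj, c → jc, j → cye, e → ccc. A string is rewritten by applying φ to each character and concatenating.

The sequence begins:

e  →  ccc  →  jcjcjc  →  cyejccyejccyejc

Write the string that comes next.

Rewriting the 15 symbols of cyejccyejccyejc one by one yields jc yjj ccc cye jc jc yjj ccc cye jc jc yjj ccc cye jc; concatenated:

jcyjjccccyejcjcyjjccccyejcjcyjjccccyejc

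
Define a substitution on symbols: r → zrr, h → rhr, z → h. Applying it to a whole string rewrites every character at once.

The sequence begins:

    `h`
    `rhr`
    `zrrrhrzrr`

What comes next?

hzrrzrrzrrrhrzrrhzrrzrr

Expanding zrrrhrzrr: z→h, r→zrr, r→zrr, r→zrr, h→rhr, r→zrr, z→h, r→zrr, r→zrr. Concatenated: h zrr zrr zrr rhr zrr h zrr zrr.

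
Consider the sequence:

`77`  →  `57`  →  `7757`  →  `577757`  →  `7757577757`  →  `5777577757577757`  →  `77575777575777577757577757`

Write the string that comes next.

577757775757775777575777575777577757577757

Each term (from the third on) is the two preceding terms concatenated in order: term 3 = 77·57 = 7757.
So term 8 is 5777577757577757·77575777575777577757577757.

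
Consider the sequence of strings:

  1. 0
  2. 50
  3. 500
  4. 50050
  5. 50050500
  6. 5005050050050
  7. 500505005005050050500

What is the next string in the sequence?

This is a Fibonacci-style word recurrence s(k) = s(k−1)·s(k−2): e.g. 50·0 = 500.
So term 8 is 500505005005050050500·5005050050050.

5005050050050500505005005050050050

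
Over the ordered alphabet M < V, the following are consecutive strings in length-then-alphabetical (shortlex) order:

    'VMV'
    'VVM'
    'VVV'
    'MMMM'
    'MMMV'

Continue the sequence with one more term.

MMVM

Treat MMMV as a base-2 numeral over the given alphabet and add one, carrying through any trailing V's.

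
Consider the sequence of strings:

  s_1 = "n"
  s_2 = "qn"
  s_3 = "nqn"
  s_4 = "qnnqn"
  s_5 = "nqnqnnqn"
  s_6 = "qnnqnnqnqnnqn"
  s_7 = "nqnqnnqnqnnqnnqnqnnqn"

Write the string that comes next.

This is a Fibonacci-style word recurrence s(k) = s(k−2)·s(k−1): e.g. n·qn = nqn.
Continuing: qnnqnnqnqnnqn · nqnqnnqnqnnqnnqnqnnqn gives term 8.

qnnqnnqnqnnqnnqnqnnqnqnnqnnqnqnnqn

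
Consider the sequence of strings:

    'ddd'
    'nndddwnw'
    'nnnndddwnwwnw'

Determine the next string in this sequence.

s(k+1) = nn·s(k)·wnw, so each term gains nn as a prefix and wnw as a suffix.
One more step from nnnndddwnwwnw gives the answer.

nnnnnndddwnwwnwwnw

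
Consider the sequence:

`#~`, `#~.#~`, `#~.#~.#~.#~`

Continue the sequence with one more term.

s(k+1) = s(k)·.·s(k) — each term doubles the last with '.' between the halves.
Doubling #~.#~.#~.#~ with '.' between the halves:

#~.#~.#~.#~.#~.#~.#~.#~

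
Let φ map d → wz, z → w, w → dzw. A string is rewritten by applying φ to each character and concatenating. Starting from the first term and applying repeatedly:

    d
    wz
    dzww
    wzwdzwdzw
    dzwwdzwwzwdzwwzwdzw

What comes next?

Replace each of the 19 characters of dzwwdzwwzwdzwwzwdzw in place — wz w dzw dzw wz w dzw dzw w dzw wz w dzw dzw w dzw wz w dzw — and concatenate.

wzwdzwdzwwzwdzwdzwwdzwwzwdzwdzwwdzwwzwdzw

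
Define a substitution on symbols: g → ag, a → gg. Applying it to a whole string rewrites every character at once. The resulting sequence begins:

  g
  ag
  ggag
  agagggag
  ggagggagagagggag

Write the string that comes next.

Rewriting the 16 symbols of ggagggagagagggag one by one yields ag ag gg ag ag ag gg ag gg ag gg ag ag ag gg ag; concatenated:

agagggagagagggagggagggagagagggag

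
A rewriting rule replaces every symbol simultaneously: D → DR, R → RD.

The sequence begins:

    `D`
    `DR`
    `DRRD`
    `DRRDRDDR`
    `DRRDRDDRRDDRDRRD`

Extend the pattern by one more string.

DRRDRDDRRDDRDRRDRDDRDRRDDRRDRDDR

Replace each of the 16 characters of DRRDRDDRRDDRDRRD in place — DR RD RD DR RD DR DR RD RD DR DR RD DR RD RD DR — and concatenate.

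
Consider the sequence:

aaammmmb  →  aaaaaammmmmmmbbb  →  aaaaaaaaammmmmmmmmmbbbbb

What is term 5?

Term n consists of 3n a's, followed by 3n+1 m's, followed by 2n-1 b's (n = 1, 2, …).
Setting n = 5 gives 15, 16, 9 characters in each block.

aaaaaaaaaaaaaaammmmmmmmmmmmmmmmbbbbbbbbb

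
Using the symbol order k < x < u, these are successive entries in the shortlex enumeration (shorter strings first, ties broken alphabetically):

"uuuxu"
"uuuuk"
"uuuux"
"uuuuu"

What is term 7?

Continuing the enumeration 3 steps past uuuuu: uuuuu → kkkkkk → kkkkkx → (answer).

kkkkku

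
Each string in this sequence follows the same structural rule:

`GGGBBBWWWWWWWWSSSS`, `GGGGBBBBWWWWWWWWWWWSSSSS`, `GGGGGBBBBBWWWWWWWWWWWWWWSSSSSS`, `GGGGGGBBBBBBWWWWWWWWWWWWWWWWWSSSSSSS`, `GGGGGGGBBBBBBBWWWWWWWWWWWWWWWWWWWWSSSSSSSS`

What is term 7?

GGGGGGGGGBBBBBBBBBWWWWWWWWWWWWWWWWWWWWWWWWWWSSSSSSSSSS

Reading off run lengths: G runs 3, 4, 5, 6, 7; B runs 3, 4, 5, 6, 7; W runs 8, 11, 14, 17, 20; S runs 4, 5, 6, 7, 8 — each is linear in n, where the shown terms are n = 3, 4, 5, 6, 7.
Setting n = 9 gives 9, 9, 26, 10 characters in each block.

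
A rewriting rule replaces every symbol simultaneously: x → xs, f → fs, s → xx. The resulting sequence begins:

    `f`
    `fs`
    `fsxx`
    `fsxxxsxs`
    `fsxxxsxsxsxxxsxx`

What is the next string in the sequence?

fsxxxsxsxsxxxsxxxsxxxsxsxsxxxsxs

Replace each of the 16 characters of fsxxxsxsxsxxxsxx in place — fs xx xs xs xs xx xs xx xs xx xs xs xs xx xs xs — and concatenate.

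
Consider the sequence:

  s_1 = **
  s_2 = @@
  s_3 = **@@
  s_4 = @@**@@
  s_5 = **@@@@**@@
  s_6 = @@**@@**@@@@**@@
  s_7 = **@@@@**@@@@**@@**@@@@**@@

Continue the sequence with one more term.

From term 3 onward, concatenate the second-to-last term with the last: **·@@ = **@@, @@·**@@ = @@**@@, …
The next term joins @@**@@**@@@@**@@ and **@@@@**@@@@**@@**@@@@**@@.

@@**@@**@@@@**@@**@@@@**@@@@**@@**@@@@**@@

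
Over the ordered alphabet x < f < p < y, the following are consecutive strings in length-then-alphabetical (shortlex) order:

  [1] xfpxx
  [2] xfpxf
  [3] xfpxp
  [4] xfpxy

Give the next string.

The successor of xfpxy increments the rightmost position that isn't already y and resets every position after it to x.

xfpfx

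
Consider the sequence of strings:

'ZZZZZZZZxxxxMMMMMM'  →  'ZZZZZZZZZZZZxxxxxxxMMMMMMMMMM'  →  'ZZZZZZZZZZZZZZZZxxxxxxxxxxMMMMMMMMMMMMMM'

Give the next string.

Each string has the form Z^{4n} x^{3n-2} M^{4n-2}, where the shown terms are n = 2, 3, 4.
Setting n = 5 gives 20, 13, 18 characters in each block.

ZZZZZZZZZZZZZZZZZZZZxxxxxxxxxxxxxMMMMMMMMMMMMMMMMMM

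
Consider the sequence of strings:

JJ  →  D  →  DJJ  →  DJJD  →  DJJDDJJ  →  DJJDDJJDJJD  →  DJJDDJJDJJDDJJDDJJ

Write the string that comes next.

This is a Fibonacci-style word recurrence s(k) = s(k−1)·s(k−2): e.g. D·JJ = DJJ.
Continuing: DJJDDJJDJJDDJJDDJJ · DJJDDJJDJJD gives term 8.

DJJDDJJDJJDDJJDDJJDJJDDJJDJJD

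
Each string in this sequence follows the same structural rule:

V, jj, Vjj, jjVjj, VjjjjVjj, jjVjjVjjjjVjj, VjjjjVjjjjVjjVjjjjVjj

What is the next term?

This is a Fibonacci-style word recurrence s(k) = s(k−2)·s(k−1): e.g. V·jj = Vjj.
Continuing: jjVjjVjjjjVjj · VjjjjVjjjjVjjVjjjjVjj gives term 8.

jjVjjVjjjjVjjVjjjjVjjjjVjjVjjjjVjj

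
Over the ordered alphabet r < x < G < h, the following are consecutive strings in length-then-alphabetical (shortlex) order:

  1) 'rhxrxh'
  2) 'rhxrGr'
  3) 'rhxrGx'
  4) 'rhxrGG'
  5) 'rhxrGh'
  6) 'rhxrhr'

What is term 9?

Continuing the enumeration 3 steps past rhxrhr: rhxrhr → rhxrhx → rhxrhG → (answer).

rhxrhh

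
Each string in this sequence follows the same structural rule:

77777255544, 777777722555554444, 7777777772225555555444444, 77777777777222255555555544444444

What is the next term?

Each string has the form 7^{2n+1} 2^{n-1} 5^{2n-1} 4^{2n-2}, where the shown terms are n = 2, 3, 4, 5.
Setting n = 6 gives 13, 5, 11, 10 characters in each block.

777777777777722222555555555554444444444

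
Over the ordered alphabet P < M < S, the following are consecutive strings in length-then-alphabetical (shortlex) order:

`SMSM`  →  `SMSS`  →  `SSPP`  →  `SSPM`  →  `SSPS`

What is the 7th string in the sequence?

SSMM

Advancing 2 positions from SSPS through SSPS → SSMP reaches term 7.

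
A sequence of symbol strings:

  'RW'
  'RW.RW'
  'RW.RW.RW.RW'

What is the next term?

Every step duplicates the string with '.' between the halves.
Doubling RW.RW.RW.RW with '.' between the halves:

RW.RW.RW.RW.RW.RW.RW.RW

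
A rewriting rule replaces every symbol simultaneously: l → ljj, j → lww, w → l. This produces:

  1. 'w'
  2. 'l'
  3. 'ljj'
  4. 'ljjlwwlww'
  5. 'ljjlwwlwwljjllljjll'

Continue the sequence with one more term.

ljjlwwlwwljjllljjllljjlwwlwwljjljjljjlwwlwwljjljj

Applying the rule to each of the 19 symbols of ljjlwwlwwljjllljjll gives the pieces ljj lww lww ljj l l ljj l l ljj lww lww ljj ljj ljj lww lww ljj ljj, which concatenate to the answer.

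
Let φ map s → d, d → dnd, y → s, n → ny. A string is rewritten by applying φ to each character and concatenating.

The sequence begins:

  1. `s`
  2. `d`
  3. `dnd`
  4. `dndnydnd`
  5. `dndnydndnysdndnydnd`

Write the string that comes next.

Rewriting the 19 symbols of dndnydndnysdndnydnd one by one yields dnd ny dnd ny s dnd ny dnd ny s d dnd ny dnd ny s dnd ny dnd; concatenated:

dndnydndnysdndnydndnysddndnydndnysdndnydnd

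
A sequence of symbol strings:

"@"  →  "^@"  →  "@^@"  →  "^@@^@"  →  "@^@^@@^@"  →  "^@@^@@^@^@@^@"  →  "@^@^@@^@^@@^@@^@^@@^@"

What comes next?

^@@^@@^@^@@^@@^@^@@^@^@@^@@^@^@@^@

Each term (from the third on) is the two preceding terms concatenated in order: term 3 = @·^@ = @^@.
Continuing: ^@@^@@^@^@@^@ · @^@^@@^@^@@^@@^@^@@^@ gives term 8.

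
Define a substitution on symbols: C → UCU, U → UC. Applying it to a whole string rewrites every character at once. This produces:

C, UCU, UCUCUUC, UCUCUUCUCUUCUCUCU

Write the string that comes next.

Applying the rule to each of the 17 symbols of UCUCUUCUCUUCUCUCU gives the pieces UC UCU UC UCU UC UC UCU UC UCU UC UC UCU UC UCU UC UCU UC, which concatenate to the answer.

UCUCUUCUCUUCUCUCUUCUCUUCUCUCUUCUCUUCUCUUC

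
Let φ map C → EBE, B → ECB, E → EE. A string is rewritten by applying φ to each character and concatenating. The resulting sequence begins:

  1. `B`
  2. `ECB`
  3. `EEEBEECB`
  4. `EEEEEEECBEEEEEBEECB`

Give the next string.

Rewriting the 19 symbols of EEEEEEECBEEEEEBEECB one by one yields EE EE EE EE EE EE EE EBE ECB EE EE EE EE EE ECB EE EE EBE ECB; concatenated:

EEEEEEEEEEEEEEEBEECBEEEEEEEEEEECBEEEEEBEECB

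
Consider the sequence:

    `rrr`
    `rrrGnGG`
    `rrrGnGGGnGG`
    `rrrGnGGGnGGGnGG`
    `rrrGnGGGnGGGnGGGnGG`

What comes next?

Every step adds GnGG to the end: s(k+1) = s(k)·GnGG.
Applying this once more to rrrGnGGGnGGGnGGGnGG:

rrrGnGGGnGGGnGGGnGGGnGG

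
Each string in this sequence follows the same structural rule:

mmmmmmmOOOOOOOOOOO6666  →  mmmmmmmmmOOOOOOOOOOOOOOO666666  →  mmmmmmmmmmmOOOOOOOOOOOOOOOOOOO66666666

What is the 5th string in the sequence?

mmmmmmmmmmmmmmmOOOOOOOOOOOOOOOOOOOOOOOOOOO666666666666

Term n consists of 2n+3 m's, followed by 4n+3 O's, followed by 2n 6's, where the shown terms are n = 2, 3, 4.
At n = 6 the blocks have lengths 15, 27, 12.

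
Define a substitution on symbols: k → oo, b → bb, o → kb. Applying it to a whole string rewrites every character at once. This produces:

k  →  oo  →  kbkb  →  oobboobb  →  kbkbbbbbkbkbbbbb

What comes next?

Rewriting the 16 symbols of kbkbbbbbkbkbbbbb one by one yields oo bb oo bb bb bb bb bb oo bb oo bb bb bb bb bb; concatenated:

oobboobbbbbbbbbboobboobbbbbbbbbb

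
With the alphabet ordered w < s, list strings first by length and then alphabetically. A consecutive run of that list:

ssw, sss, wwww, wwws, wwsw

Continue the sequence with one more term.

wwss

Treat wwsw as a base-2 numeral over the given alphabet and add one, carrying through any trailing s's.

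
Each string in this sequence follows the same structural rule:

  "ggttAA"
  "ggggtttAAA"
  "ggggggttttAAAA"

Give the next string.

The n-th term is 2n g's then n+1 t's then n+1 A's (n = 1, 2, …).
Setting n = 4 gives 8, 5, 5 characters in each block.

ggggggggtttttAAAAA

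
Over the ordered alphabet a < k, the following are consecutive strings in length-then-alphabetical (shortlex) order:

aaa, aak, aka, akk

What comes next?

kaa

Treat akk as a base-2 numeral over the given alphabet and add one, carrying through any trailing k's.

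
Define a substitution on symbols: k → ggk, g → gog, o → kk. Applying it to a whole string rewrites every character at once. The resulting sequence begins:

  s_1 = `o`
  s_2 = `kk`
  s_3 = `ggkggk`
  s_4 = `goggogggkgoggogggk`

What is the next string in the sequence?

gogkkgoggogkkgoggoggogggkgogkkgoggogkkgoggoggogggk

Replace each of the 18 characters of goggogggkgoggogggk in place — gog kk gog gog kk gog gog gog ggk gog kk gog gog kk gog gog gog ggk — and concatenate.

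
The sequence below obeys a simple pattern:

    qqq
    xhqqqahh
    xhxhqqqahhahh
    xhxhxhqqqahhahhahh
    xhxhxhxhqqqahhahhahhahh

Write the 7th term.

s(k+1) = xh·s(k)·ahh, so each term gains xh as a prefix and ahh as a suffix.
From xhxhxhxhqqqahhahhahhahh, 2 further steps: xhxhxhxhqqqahhahhahhahh → xhxhxhxhxhqqqahhahhahhahhahh → (answer).

xhxhxhxhxhxhqqqahhahhahhahhahhahh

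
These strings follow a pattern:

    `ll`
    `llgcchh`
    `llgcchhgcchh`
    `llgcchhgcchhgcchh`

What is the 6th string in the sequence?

llgcchhgcchhgcchhgcchhgcchh

Each term is the previous one with gcchh appended.
From llgcchhgcchhgcchh, 2 further steps: llgcchhgcchhgcchh → llgcchhgcchhgcchhgcchh → (answer).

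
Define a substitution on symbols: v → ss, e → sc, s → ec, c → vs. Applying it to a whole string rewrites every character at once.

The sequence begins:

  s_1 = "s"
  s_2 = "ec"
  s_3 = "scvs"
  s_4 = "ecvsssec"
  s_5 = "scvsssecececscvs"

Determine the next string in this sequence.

Replace each of the 16 characters of scvsssecececscvs in place — ec vs ss ec ec ec sc vs sc vs sc vs ec vs ss ec — and concatenate.

ecvsssecececscvsscvsscvsecvsssec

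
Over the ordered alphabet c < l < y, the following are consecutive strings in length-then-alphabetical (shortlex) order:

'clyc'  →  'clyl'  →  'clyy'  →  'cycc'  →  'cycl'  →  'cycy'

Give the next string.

cylc

Find the rightmost character of cycy below y, bump it to the next letter, and reset everything to its right to c.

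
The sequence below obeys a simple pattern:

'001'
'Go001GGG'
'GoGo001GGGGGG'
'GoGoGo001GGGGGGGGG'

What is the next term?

s(k+1) = Go·s(k)·GGG, so each term gains Go as a prefix and GGG as a suffix.
One more step from GoGoGo001GGGGGGGGG gives the answer.

GoGoGoGo001GGGGGGGGGGGG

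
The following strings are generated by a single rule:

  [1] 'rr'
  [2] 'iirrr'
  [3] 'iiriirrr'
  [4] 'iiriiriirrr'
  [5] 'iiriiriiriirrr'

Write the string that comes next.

The strings grow by a fixed prefix iir each time.
One more step from iiriiriiriirrr gives the answer.

iiriiriiriiriirrr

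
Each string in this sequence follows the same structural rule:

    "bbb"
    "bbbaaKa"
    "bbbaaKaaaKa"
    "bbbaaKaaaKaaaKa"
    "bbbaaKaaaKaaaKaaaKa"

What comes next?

bbbaaKaaaKaaaKaaaKaaaKa

Every step adds aaKa to the end: s(k+1) = s(k)·aaKa.
One more step from bbbaaKaaaKaaaKaaaKa gives the answer.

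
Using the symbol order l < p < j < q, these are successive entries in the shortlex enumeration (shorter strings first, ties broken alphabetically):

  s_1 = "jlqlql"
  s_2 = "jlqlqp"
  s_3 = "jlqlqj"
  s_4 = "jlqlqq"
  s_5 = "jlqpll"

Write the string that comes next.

jlqplp

The successor of jlqpll increments the rightmost position that isn't already q and resets every position after it to l.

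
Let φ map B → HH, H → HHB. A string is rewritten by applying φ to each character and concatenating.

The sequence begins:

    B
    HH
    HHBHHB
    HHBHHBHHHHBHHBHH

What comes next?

Applying the rule to each of the 16 symbols of HHBHHBHHHHBHHBHH gives the pieces HHB HHB HH HHB HHB HH HHB HHB HHB HHB HH HHB HHB HH HHB HHB, which concatenate to the answer.

HHBHHBHHHHBHHBHHHHBHHBHHBHHBHHHHBHHBHHHHBHHB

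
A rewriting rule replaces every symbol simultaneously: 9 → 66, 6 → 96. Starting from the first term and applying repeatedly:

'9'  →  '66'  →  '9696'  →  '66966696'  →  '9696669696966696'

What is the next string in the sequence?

Rewriting the 16 symbols of 9696669696966696 one by one yields 66 96 66 96 96 96 66 96 66 96 66 96 96 96 66 96; concatenated:

66966696969666966696669696966696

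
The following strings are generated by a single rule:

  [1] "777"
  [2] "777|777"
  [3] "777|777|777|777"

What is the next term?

s(k+1) = s(k)·|·s(k) — each term doubles the last with '|' between the halves.
So the next term is two copies of 777|777|777|777 with '|' between the halves.

777|777|777|777|777|777|777|777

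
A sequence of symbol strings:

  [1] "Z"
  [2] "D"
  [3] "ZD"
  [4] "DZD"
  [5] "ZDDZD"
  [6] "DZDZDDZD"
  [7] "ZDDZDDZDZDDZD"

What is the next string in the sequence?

DZDZDDZDZDDZDDZDZDDZD

From term 3 onward, concatenate the second-to-last term with the last: Z·D = ZD, D·ZD = DZD, …
So term 8 is DZDZDDZD·ZDDZDDZDZDDZD.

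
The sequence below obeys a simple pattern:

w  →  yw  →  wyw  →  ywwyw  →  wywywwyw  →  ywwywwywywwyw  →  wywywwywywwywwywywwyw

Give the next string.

ywwywwywywwywwywywwywywwywwywywwyw

Each term (from the third on) is the two preceding terms concatenated in order: term 3 = w·yw = wyw.
Continuing: ywwywwywywwyw · wywywwywywwywwywywwyw gives term 8.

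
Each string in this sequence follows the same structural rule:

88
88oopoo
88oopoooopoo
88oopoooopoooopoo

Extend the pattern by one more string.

88oopoooopoooopoooopoo

Every step adds oopoo to the end: s(k+1) = s(k)·oopoo.
One more step from 88oopoooopoooopoo gives the answer.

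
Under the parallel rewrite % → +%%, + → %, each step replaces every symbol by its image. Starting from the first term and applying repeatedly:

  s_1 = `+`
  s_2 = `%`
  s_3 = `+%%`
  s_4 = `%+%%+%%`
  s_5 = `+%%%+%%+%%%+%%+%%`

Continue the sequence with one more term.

%+%%+%%+%%%+%%+%%%+%%+%%+%%%+%%+%%%+%%+%%

Replace each of the 17 characters of +%%%+%%+%%%+%%+%% in place — % +%% +%% +%% % +%% +%% % +%% +%% +%% % +%% +%% % +%% +%% — and concatenate.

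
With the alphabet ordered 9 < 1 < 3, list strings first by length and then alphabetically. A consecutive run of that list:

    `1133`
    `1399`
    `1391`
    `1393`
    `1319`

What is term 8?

Continuing the enumeration 3 steps past 1319: 1319 → 1311 → 1313 → (answer).

1339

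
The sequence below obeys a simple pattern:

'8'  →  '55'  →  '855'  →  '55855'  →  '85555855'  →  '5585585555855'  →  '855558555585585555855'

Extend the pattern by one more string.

From term 3 onward, concatenate the second-to-last term with the last: 8·55 = 855, 55·855 = 55855, …
The next term joins 5585585555855 and 855558555585585555855.

5585585555855855558555585585555855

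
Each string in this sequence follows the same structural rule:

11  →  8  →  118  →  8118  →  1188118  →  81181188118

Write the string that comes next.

118811881181188118

From term 3 onward, concatenate the second-to-last term with the last: 11·8 = 118, 8·118 = 8118, …
So term 7 is 1188118·81181188118.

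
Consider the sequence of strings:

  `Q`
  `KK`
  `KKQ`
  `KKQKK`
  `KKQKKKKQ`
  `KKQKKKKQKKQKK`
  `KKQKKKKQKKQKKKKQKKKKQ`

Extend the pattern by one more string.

From term 3 onward, concatenate the last term with the second-to-last: KK·Q = KKQ, KKQ·KK = KKQKK, …
The next term joins KKQKKKKQKKQKKKKQKKKKQ and KKQKKKKQKKQKK.

KKQKKKKQKKQKKKKQKKKKQKKQKKKKQKKQKK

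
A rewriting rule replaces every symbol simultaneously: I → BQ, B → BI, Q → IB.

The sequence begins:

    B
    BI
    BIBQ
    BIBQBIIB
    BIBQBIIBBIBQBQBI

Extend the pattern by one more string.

φ(BIBQBIIBBIBQBQBI) expands symbol-by-symbol to BI BQ BI IB BI BQ BQ BI BI BQ BI IB BI IB BI BQ; joining the 16 pieces gives the next term.

BIBQBIIBBIBQBQBIBIBQBIIBBIIBBIBQ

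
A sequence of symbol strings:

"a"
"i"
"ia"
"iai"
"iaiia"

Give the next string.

Each term (from the third on) is the previous term followed by the one before it: term 3 = i·a = ia.
Continuing: iaiia · iai gives term 6.

iaiiaiai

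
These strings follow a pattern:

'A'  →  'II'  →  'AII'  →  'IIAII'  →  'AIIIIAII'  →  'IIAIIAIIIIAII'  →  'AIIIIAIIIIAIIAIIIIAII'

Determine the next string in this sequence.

IIAIIAIIIIAIIAIIIIAIIIIAIIAIIIIAII

From term 3 onward, concatenate the second-to-last term with the last: A·II = AII, II·AII = IIAII, …
So term 8 is IIAIIAIIIIAII·AIIIIAIIIIAIIAIIIIAII.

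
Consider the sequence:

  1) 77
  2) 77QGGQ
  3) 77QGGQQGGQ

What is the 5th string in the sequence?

77QGGQQGGQQGGQQGGQ

Each term is the previous one with QGGQ appended.
From 77QGGQQGGQ, 2 further steps: 77QGGQQGGQ → 77QGGQQGGQQGGQ → (answer).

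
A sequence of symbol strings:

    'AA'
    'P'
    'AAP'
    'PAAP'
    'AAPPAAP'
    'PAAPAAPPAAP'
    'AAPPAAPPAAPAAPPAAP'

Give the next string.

Each term (from the third on) is the two preceding terms concatenated in order: term 3 = AA·P = AAP.
Continuing: PAAPAAPPAAP · AAPPAAPPAAPAAPPAAP gives term 8.

PAAPAAPPAAPAAPPAAPPAAPAAPPAAP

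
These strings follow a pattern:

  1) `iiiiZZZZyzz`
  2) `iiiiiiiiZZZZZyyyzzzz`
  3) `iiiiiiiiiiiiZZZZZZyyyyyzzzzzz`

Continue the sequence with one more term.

iiiiiiiiiiiiiiiiZZZZZZZyyyyyyyzzzzzzzz

Reading off run lengths: i runs 4, 8, 12; Z runs 4, 5, 6; y runs 1, 3, 5; z runs 2, 4, 6 — each is linear in n (n = 1, 2, …).
Setting n = 4 gives 16, 7, 7, 8 characters in each block.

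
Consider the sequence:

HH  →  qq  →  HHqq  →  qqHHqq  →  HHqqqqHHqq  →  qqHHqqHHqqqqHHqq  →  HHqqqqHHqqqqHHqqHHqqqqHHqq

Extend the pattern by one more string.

Each term (from the third on) is the two preceding terms concatenated in order: term 3 = HH·qq = HHqq.
So term 8 is qqHHqqHHqqqqHHqq·HHqqqqHHqqqqHHqqHHqqqqHHqq.

qqHHqqHHqqqqHHqqHHqqqqHHqqqqHHqqHHqqqqHHqq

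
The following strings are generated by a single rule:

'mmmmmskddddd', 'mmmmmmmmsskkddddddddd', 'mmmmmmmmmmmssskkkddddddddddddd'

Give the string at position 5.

mmmmmmmmmmmmmmmmmssssskkkkkddddddddddddddddddddd

Reading off run lengths: m runs 5, 8, 11; s runs 1, 2, 3; k runs 1, 2, 3; d runs 5, 9, 13 — each is linear in n (n = 1, 2, …).
Setting n = 5 gives 17, 5, 5, 21 characters in each block.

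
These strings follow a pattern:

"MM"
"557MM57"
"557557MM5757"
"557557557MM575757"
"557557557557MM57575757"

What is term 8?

557557557557557557557MM57575757575757

Each term wraps the previous one in 557 on the left and 57 on the right.
From 557557557557MM57575757, 3 further steps: 557557557557MM57575757 → 557557557557557MM5757575757 → 557557557557557557MM575757575757 → (answer).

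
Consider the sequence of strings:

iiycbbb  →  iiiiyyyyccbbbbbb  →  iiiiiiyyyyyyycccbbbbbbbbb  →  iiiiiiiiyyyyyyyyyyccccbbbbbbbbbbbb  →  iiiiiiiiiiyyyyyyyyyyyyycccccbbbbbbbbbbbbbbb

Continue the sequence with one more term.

Each string has the form i^{2n} y^{3n-2} c^{n} b^{3n} (n = 1, 2, …).
For the next term, n = 6, so the run lengths are 12, 16, 6, 18.

iiiiiiiiiiiiyyyyyyyyyyyyyyyyccccccbbbbbbbbbbbbbbbbbb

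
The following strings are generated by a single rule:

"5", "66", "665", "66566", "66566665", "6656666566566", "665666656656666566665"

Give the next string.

This is a Fibonacci-style word recurrence s(k) = s(k−1)·s(k−2): e.g. 66·5 = 665.
Continuing: 665666656656666566665 · 6656666566566 gives term 8.

6656666566566665666656656666566566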